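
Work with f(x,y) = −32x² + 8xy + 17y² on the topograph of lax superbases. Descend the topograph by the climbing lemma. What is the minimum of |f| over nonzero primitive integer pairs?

descent: ρ → (17,26,-23)  [lands on river]
river: ρ → (-23,20,20)
river: ρ → (20,20,-23)
river: ρ → (-23,26,17)
river: ρ → (17,42,-7)
river: ρ → (-7,42,17)
closes: descent 1, river 6
min |a| on river = 7

7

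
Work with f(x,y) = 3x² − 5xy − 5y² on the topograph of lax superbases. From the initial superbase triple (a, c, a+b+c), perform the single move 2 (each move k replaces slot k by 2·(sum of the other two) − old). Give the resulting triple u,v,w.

start (3,-5,-7) = (f(1,0),f(0,1),f(1,1))
replace slot 2: 2·(3+(-7)) − (-5) = -3 → (3,-3,-7)

3,-3,-7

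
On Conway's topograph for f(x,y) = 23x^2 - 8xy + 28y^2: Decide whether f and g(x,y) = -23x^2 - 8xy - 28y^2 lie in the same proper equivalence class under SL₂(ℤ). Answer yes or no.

D₁ = -2512, D₂ = -2512
f: reduced (well bottom): (23,-8,28) with a≤c, −a<b≤a
g is negative-definite; reduce −g:
−g: reduced (well bottom): (23,8,28) with a≤c, −a<b≤a
flip sign back: reduced form of g is (-23,-8,-28)
reduced forms (23, -8, 28) vs (-23, -8, -28) ⇒ inequivalent

no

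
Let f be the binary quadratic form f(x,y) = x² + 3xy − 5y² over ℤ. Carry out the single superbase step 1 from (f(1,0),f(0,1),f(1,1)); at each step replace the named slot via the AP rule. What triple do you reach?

start (1,-5,-1) = (f(1,0),f(0,1),f(1,1))
replace slot 1: 2·((-5)+(-1)) − 1 = -13 → (-13,-5,-1)

-13,-5,-1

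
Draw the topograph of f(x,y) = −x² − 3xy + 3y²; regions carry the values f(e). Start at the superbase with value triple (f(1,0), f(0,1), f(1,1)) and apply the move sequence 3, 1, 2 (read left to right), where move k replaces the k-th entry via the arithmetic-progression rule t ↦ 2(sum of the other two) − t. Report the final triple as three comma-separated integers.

start (-1,3,-1) = (f(1,0),f(0,1),f(1,1))
replace slot 3: 2·((-1)+3) − (-1) = 5 → (-1,3,5)
replace slot 1: 2·(3+5) − (-1) = 17 → (17,3,5)
replace slot 2: 2·(17+5) − 3 = 41 → (17,41,5)

17,41,5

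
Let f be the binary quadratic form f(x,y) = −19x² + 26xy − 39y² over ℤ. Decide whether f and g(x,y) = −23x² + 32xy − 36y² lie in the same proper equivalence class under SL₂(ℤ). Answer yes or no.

D₁ = -2288, D₂ = -2288
f is negative-definite; reduce −f:
−f: translate: b→12 (≡-26 mod 38), so (19,-26,39)→(19,12,32)
−f: reduced (well bottom): (19,12,32) with a≤c, −a<b≤a
flip sign back: reduced form of f is (-19,-12,-32)
g is negative-definite; reduce −g:
−g: translate: b→14 (≡-32 mod 46), so (23,-32,36)→(23,14,27)
−g: reduced (well bottom): (23,14,27) with a≤c, −a<b≤a
flip sign back: reduced form of g is (-23,-14,-27)
reduced forms (-19, -12, -32) vs (-23, -14, -27) ⇒ inequivalent

no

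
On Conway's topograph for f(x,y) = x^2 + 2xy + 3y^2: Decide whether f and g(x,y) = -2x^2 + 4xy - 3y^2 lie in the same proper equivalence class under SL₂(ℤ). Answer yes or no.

D₁ = -8, D₂ = -8
f: translate: b→0 (≡2 mod 2), so (1,2,3)→(1,0,2)
f: reduced (well bottom): (1,0,2) with a≤c, −a<b≤a
g is negative-definite; reduce −g:
−g: translate: b→0 (≡-4 mod 4), so (2,-4,3)→(2,0,1)
−g: flip: (2,0,1)→(1,0,2)
−g: reduced (well bottom): (1,0,2) with a≤c, −a<b≤a
flip sign back: reduced form of g is (-1,0,-2)
reduced forms (1, 0, 2) vs (-1, 0, -2) ⇒ inequivalent

no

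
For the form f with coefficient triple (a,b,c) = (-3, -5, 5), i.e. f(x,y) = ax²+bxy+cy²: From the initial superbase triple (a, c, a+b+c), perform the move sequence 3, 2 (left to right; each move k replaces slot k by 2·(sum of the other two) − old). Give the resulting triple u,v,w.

start (-3,5,-3) = (f(1,0),f(0,1),f(1,1))
replace slot 3: 2·((-3)+5) − (-3) = 7 → (-3,5,7)
replace slot 2: 2·((-3)+7) − 5 = 3 → (-3,3,7)

-3,3,7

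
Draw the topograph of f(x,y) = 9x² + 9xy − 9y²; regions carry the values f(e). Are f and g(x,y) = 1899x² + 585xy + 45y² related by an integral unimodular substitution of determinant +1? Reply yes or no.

D₁ = 405, D₂ = 405
river cycle of f (length 2): (-9, 9, 9), (9, 9, -9)
river cycle of g (length 2): (9, 9, -9), (-9, 9, 9)
cycles coincide ⇒ equivalent

yes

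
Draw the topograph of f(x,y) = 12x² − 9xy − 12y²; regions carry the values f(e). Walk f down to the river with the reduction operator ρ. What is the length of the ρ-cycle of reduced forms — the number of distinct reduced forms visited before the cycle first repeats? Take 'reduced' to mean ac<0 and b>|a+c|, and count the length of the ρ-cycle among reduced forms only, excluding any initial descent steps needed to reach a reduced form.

D = 657, ⌊√D⌋ = 25
descent: ρ → (-12,9,12)  [lands on river]
river: ρ → (12,15,-9)
river: ρ → (-9,21,6)
river: ρ → (6,15,-18)
river: ρ → (-18,21,3)
river: ρ → (3,21,-18)
river: ρ → (-18,15,6)
river: ρ → (6,21,-9)
river: ρ → (-9,15,12)
river: ρ → (12,9,-12)
river: ρ → (-12,15,9)
river: ρ → (9,21,-6)
river: ρ → (-6,15,18)
river: ρ → (18,21,-3)
river: ρ → (-3,21,18)
river: ρ → (18,15,-6)
river: ρ → (-6,21,9)
river: ρ → (9,15,-12)
ρ-cycle length = 18 (tail of 1 descent step not counted)

18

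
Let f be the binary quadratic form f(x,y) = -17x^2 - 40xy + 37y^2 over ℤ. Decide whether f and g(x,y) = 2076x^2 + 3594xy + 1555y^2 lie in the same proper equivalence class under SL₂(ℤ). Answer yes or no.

D₁ = 4116, D₂ = 4116
river cycle of f (length 26): (37, 40, -17), (-17, 62, 4), (4, 58, -47), (-47, 36, 15), (15, 54, -20), (-20, 26, 43), (43, 60, -3), (-3, 60, 43), (43, 26, -20), (-20, 54, 15), … (16 more)
river cycle of g (length 26): (37, 40, -17), (-17, 62, 4), (4, 58, -47), (-47, 36, 15), (15, 54, -20), (-20, 26, 43), (43, 60, -3), (-3, 60, 43), (43, 26, -20), (-20, 54, 15), … (16 more)
cycles coincide ⇒ equivalent

yes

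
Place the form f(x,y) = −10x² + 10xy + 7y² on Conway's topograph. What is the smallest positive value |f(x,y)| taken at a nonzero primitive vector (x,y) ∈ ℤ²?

river: ρ → (7,18,-2)
river: ρ → (-2,18,7)
river: ρ → (7,10,-10)
river: ρ → (-10,10,7)
closes: descent 0, river 4
min |a| on river = 2

2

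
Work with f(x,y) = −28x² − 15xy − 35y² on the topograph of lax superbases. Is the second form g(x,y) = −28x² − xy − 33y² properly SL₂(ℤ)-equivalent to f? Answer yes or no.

D₁ = -3695, D₂ = -3695
f is negative-definite; reduce −f:
−f: reduced (well bottom): (28,15,35) with a≤c, −a<b≤a
flip sign back: reduced form of f is (-28,-15,-35)
g is negative-definite; reduce −g:
−g: reduced (well bottom): (28,1,33) with a≤c, −a<b≤a
flip sign back: reduced form of g is (-28,-1,-33)
reduced forms (-28, -15, -35) vs (-28, -1, -33) ⇒ inequivalent

no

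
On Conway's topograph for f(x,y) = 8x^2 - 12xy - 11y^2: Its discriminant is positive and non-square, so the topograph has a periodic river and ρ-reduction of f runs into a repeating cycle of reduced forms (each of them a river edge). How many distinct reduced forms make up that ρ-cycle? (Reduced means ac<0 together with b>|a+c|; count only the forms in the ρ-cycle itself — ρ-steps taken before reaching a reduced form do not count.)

D = 496, ⌊√D⌋ = 22
descent: ρ → (-11,12,8)  [lands on river]
river: ρ → (8,20,-3)
river: ρ → (-3,22,1)
river: ρ → (1,22,-3)
river: ρ → (-3,20,8)
river: ρ → (8,12,-11)
river: ρ → (-11,10,9)
river: ρ → (9,8,-12)
river: ρ → (-12,16,5)
river: ρ → (5,14,-15)
river: ρ → (-15,16,4)
river: ρ → (4,16,-15)
river: ρ → (-15,14,5)
river: ρ → (5,16,-12)
river: ρ → (-12,8,9)
river: ρ → (9,10,-11)
ρ-cycle length = 16 (tail of 1 descent step not counted)

16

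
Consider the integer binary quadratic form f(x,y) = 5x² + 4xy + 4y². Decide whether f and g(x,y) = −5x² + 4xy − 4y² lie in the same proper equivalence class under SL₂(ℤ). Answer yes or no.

D₁ = -64, D₂ = -64
f: flip: (5,4,4)→(4,-4,5)
f: translate: b→4 (≡-4 mod 8), so (4,-4,5)→(4,4,5)
f: reduced (well bottom): (4,4,5) with a≤c, −a<b≤a
g is negative-definite; reduce −g:
−g: flip: (5,-4,4)→(4,4,5)
−g: reduced (well bottom): (4,4,5) with a≤c, −a<b≤a
flip sign back: reduced form of g is (-4,-4,-5)
reduced forms (4, 4, 5) vs (-4, -4, -5) ⇒ inequivalent

no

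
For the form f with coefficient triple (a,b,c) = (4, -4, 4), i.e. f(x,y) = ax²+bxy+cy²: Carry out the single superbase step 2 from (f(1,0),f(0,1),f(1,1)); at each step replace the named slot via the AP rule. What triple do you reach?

start (4,4,4) = (f(1,0),f(0,1),f(1,1))
replace slot 2: 2·(4+4) − 4 = 12 → (4,12,4)

4,12,4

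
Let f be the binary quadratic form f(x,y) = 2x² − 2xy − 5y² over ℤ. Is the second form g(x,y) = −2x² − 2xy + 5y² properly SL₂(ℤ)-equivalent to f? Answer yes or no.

D₁ = 44, D₂ = 44
river cycle of f (length 2): (2, 6, -1), (-1, 6, 2)
river cycle of g (length 2): (-2, 6, 1), (1, 6, -2)
cycles differ ⇒ inequivalent

no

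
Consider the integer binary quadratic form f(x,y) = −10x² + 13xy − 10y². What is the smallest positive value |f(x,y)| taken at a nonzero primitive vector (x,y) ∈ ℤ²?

translate: b→7 (≡-13 mod 20), so (10,-13,10)→(10,7,7)
flip: (10,7,7)→(7,-7,10)
translate: b→7 (≡-7 mod 14), so (7,-7,10)→(7,7,10)
reduced (well bottom): (7,7,10) with a≤c, −a<b≤a
well minimum |f| = |-7| = 7 (negative-definite)

7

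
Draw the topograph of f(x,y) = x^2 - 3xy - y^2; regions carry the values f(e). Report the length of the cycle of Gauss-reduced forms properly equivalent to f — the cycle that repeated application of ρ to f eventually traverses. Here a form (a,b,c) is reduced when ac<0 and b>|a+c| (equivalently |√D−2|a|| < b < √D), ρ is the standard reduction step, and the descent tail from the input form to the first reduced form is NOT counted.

D = 13, ⌊√D⌋ = 3
descent: ρ → (-1,3,1)  [lands on river]
river: ρ → (1,3,-1)
ρ-cycle length = 2 (tail of 1 descent step not counted)

2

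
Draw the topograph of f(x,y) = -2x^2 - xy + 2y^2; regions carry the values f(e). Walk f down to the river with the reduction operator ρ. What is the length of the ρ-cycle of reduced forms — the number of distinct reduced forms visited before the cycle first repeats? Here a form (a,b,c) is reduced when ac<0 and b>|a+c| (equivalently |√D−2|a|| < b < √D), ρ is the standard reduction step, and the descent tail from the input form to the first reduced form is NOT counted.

D = 17, ⌊√D⌋ = 4
descent: ρ → (2,1,-2)  [lands on river]
river: ρ → (-2,3,1)
river: ρ → (1,3,-2)
river: ρ → (-2,1,2)
river: ρ → (2,3,-1)
river: ρ → (-1,3,2)
ρ-cycle length = 6 (tail of 1 descent step not counted)

6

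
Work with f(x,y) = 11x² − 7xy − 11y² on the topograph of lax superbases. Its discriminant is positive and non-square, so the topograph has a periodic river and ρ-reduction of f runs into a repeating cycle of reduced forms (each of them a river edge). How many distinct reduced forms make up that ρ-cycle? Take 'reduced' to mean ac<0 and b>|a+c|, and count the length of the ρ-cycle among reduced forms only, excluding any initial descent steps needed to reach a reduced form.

D = 533, ⌊√D⌋ = 23
descent: ρ → (-11,7,11)  [lands on river]
river: ρ → (11,15,-7)
river: ρ → (-7,13,13)
river: ρ → (13,13,-7)
river: ρ → (-7,15,11)
river: ρ → (11,7,-11)
river: ρ → (-11,15,7)
river: ρ → (7,13,-13)
river: ρ → (-13,13,7)
river: ρ → (7,15,-11)
ρ-cycle length = 10 (tail of 1 descent step not counted)

10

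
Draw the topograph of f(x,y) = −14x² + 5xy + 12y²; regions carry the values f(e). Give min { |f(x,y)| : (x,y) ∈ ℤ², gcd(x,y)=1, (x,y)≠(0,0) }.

river: ρ → (12,19,-7)
river: ρ → (-7,23,6)
river: ρ → (6,25,-3)
river: ρ → (-3,23,14)
river: ρ → (14,5,-12)
river: ρ → (-12,19,7)
river: ρ → (7,23,-6)
river: ρ → (-6,25,3)
river: ρ → (3,23,-14)
river: ρ → (-14,5,12)
closes: descent 0, river 10
min |a| on river = 3

3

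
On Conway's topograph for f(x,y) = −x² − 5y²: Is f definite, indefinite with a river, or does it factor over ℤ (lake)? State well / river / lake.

D = b²−4ac = 0² − 4·(-1)·(-5) = -20
D < 0 ⇒ definite ⇒ every region one sign ⇒ single well

well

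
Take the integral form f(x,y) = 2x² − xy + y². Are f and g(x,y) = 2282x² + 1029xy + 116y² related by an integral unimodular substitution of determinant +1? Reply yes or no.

D₁ = -7, D₂ = -7
f: flip: (2,-1,1)→(1,1,2)
f: reduced (well bottom): (1,1,2) with a≤c, −a<b≤a
g: flip: (2282,1029,116)→(116,-1029,2282)
g: translate: b→-101 (≡-1029 mod 232), so (116,-1029,2282)→(116,-101,22)
g: flip: (116,-101,22)→(22,101,116)
g: translate: b→13 (≡101 mod 44), so (22,101,116)→(22,13,2)
g: flip: (22,13,2)→(2,-13,22)
g: translate: b→-1 (≡-13 mod 4), so (2,-13,22)→(2,-1,1)
g: flip: (2,-1,1)→(1,1,2)
g: reduced (well bottom): (1,1,2) with a≤c, −a<b≤a
reduced forms (1, 1, 2) vs (1, 1, 2) ⇒ equivalent

yes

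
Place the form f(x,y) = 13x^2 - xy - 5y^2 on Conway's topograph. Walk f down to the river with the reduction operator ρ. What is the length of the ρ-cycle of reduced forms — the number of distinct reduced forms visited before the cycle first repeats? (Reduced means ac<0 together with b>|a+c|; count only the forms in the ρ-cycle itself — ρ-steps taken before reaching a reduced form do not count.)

D = 261, ⌊√D⌋ = 16
descent: ρ → (-5,11,7)  [lands on river]
river: ρ → (7,3,-9)
river: ρ → (-9,15,1)
river: ρ → (1,15,-9)
river: ρ → (-9,3,7)
river: ρ → (7,11,-5)
river: ρ → (-5,9,9)
river: ρ → (9,9,-5)
ρ-cycle length = 8 (tail of 1 descent step not counted)

8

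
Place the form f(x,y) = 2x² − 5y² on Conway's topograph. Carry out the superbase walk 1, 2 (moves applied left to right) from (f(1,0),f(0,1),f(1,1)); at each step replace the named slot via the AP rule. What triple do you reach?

start (2,-5,-3) = (f(1,0),f(0,1),f(1,1))
replace slot 1: 2·((-5)+(-3)) − 2 = -18 → (-18,-5,-3)
replace slot 2: 2·((-18)+(-3)) − (-5) = -37 → (-18,-37,-3)

-18,-37,-3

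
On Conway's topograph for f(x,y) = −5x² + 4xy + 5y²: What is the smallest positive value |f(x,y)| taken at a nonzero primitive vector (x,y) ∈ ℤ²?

river: ρ → (5,6,-4)
river: ρ → (-4,10,1)
river: ρ → (1,10,-4)
river: ρ → (-4,6,5)
river: ρ → (5,4,-5)
river: ρ → (-5,6,4)
river: ρ → (4,10,-1)
river: ρ → (-1,10,4)
river: ρ → (4,6,-5)
river: ρ → (-5,4,5)
closes: descent 0, river 10
min |a| on river = 1

1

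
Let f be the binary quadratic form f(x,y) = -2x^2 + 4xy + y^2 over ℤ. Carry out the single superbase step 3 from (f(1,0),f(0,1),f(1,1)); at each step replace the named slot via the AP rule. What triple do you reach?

start (-2,1,3) = (f(1,0),f(0,1),f(1,1))
replace slot 3: 2·((-2)+1) − 3 = -5 → (-2,1,-5)

-2,1,-5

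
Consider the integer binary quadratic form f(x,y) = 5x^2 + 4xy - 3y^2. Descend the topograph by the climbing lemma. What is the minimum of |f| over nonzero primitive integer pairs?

river: ρ → (-3,8,1)
river: ρ → (1,8,-3)
river: ρ → (-3,4,5)
river: ρ → (5,6,-2)
river: ρ → (-2,6,5)
river: ρ → (5,4,-3)
closes: descent 0, river 6
min |a| on river = 1

1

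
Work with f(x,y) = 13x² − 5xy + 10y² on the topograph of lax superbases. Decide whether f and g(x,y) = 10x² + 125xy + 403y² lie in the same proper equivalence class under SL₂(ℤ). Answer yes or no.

D₁ = -495, D₂ = -495
f: flip: (13,-5,10)→(10,5,13)
f: reduced (well bottom): (10,5,13) with a≤c, −a<b≤a
g: translate: b→5 (≡125 mod 20), so (10,125,403)→(10,5,13)
g: reduced (well bottom): (10,5,13) with a≤c, −a<b≤a
reduced forms (10, 5, 13) vs (10, 5, 13) ⇒ equivalent

yes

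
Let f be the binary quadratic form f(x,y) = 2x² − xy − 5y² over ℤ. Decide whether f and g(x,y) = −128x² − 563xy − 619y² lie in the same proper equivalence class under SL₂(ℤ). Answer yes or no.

D₁ = 41, D₂ = 41
river cycle of f (length 10): (2, 3, -4), (-4, 5, 1), (1, 5, -4), (-4, 3, 2), (2, 5, -2), (-2, 3, 4), (4, 5, -1), (-1, 5, 4), (4, 3, -2), (-2, 5, 2)
river cycle of g (length 10): (2, 3, -4), (-4, 5, 1), (1, 5, -4), (-4, 3, 2), (2, 5, -2), (-2, 3, 4), (4, 5, -1), (-1, 5, 4), (4, 3, -2), (-2, 5, 2)
cycles coincide ⇒ equivalent

yes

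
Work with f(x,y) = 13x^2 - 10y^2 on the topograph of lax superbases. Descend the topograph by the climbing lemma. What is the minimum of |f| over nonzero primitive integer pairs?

descent: ρ → (-10,20,3)  [lands on river]
river: ρ → (3,22,-3)
river: ρ → (-3,20,10)
river: ρ → (10,20,-3)
river: ρ → (-3,22,3)
river: ρ → (3,20,-10)
closes: descent 1, river 6
min |a| on river = 3

3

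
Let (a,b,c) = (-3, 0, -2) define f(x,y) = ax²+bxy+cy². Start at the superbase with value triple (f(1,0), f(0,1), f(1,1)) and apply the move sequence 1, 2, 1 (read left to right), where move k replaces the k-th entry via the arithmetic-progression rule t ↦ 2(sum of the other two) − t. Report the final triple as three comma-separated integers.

start (-3,-2,-5) = (f(1,0),f(0,1),f(1,1))
replace slot 1: 2·((-2)+(-5)) − (-3) = -11 → (-11,-2,-5)
replace slot 2: 2·((-11)+(-5)) − (-2) = -30 → (-11,-30,-5)
replace slot 1: 2·((-30)+(-5)) − (-11) = -59 → (-59,-30,-5)

-59,-30,-5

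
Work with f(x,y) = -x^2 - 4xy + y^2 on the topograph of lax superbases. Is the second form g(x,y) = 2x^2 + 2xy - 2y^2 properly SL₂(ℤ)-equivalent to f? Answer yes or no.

D₁ = 20, D₂ = 20
river cycle of f (length 2): (1, 4, -1), (-1, 4, 1)
river cycle of g (length 2): (-2, 2, 2), (2, 2, -2)
cycles differ ⇒ inequivalent

no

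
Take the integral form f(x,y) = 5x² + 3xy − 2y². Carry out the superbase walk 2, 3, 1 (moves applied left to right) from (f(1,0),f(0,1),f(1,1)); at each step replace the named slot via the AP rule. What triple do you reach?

start (5,-2,6) = (f(1,0),f(0,1),f(1,1))
replace slot 2: 2·(5+6) − (-2) = 24 → (5,24,6)
replace slot 3: 2·(5+24) − 6 = 52 → (5,24,52)
replace slot 1: 2·(24+52) − 5 = 147 → (147,24,52)

147,24,52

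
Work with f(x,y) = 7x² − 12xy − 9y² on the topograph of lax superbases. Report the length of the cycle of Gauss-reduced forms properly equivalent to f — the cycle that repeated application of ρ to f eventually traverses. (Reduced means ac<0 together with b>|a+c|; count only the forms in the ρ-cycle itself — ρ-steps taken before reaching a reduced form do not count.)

D = 396, ⌊√D⌋ = 19
descent: ρ → (-9,12,7)  [lands on river]
river: ρ → (7,16,-5)
river: ρ → (-5,14,10)
river: ρ → (10,6,-9)
ρ-cycle length = 4 (tail of 1 descent step not counted)

4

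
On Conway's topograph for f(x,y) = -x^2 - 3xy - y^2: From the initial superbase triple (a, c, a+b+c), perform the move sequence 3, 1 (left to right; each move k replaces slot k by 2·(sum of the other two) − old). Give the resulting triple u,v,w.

start (-1,-1,-5) = (f(1,0),f(0,1),f(1,1))
replace slot 3: 2·((-1)+(-1)) − (-5) = 1 → (-1,-1,1)
replace slot 1: 2·((-1)+1) − (-1) = 1 → (1,-1,1)

1,-1,1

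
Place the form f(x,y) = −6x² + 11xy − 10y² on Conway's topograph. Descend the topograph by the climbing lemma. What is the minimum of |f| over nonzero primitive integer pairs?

translate: b→1 (≡-11 mod 12), so (6,-11,10)→(6,1,5)
flip: (6,1,5)→(5,-1,6)
reduced (well bottom): (5,-1,6) with a≤c, −a<b≤a
well minimum |f| = |-5| = 5 (negative-definite)

5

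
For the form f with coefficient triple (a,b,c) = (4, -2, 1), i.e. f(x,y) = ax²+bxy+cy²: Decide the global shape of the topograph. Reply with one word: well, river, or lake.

D = b²−4ac = (-2)² − 4·4·1 = -12
D < 0 ⇒ definite ⇒ every region one sign ⇒ single well

well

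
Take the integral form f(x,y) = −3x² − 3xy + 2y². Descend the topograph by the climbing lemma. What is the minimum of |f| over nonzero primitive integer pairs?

descent: ρ → (2,3,-3)  [lands on river]
river: ρ → (-3,3,2)
river: ρ → (2,5,-1)
river: ρ → (-1,5,2)
closes: descent 1, river 4
min |a| on river = 1

1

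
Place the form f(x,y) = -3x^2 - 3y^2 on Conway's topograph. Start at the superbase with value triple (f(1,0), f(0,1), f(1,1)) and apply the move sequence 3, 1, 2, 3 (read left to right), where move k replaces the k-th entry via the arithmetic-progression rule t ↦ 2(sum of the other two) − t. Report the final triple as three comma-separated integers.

start (-3,-3,-6) = (f(1,0),f(0,1),f(1,1))
replace slot 3: 2·((-3)+(-3)) − (-6) = -6 → (-3,-3,-6)
replace slot 1: 2·((-3)+(-6)) − (-3) = -15 → (-15,-3,-6)
replace slot 2: 2·((-15)+(-6)) − (-3) = -39 → (-15,-39,-6)
replace slot 3: 2·((-15)+(-39)) − (-6) = -102 → (-15,-39,-102)

-15,-39,-102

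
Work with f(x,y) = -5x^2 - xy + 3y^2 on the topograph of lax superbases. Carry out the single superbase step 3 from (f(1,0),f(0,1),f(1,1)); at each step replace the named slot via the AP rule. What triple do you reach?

start (-5,3,-3) = (f(1,0),f(0,1),f(1,1))
replace slot 3: 2·((-5)+3) − (-3) = -1 → (-5,3,-1)

-5,3,-1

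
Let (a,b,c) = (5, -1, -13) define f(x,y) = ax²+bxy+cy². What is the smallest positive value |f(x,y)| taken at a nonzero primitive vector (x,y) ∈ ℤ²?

descent: ρ → (-13,1,5)
descent: ρ → (5,9,-9)  [lands on river]
river: ρ → (-9,9,5)
river: ρ → (5,11,-7)
river: ρ → (-7,3,9)
river: ρ → (9,15,-1)
river: ρ → (-1,15,9)
river: ρ → (9,3,-7)
river: ρ → (-7,11,5)
closes: descent 2, river 8
min |a| on river = 1

1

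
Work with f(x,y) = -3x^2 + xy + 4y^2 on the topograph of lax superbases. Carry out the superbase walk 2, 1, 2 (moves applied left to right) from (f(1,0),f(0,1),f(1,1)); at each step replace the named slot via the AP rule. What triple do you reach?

start (-3,4,2) = (f(1,0),f(0,1),f(1,1))
replace slot 2: 2·((-3)+2) − 4 = -6 → (-3,-6,2)
replace slot 1: 2·((-6)+2) − (-3) = -5 → (-5,-6,2)
replace slot 2: 2·((-5)+2) − (-6) = 0 → (-5,0,2)

-5,0,2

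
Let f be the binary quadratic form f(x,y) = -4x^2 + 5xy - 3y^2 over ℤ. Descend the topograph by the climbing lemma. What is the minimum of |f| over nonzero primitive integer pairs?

translate: b→3 (≡-5 mod 8), so (4,-5,3)→(4,3,2)
flip: (4,3,2)→(2,-3,4)
translate: b→1 (≡-3 mod 4), so (2,-3,4)→(2,1,3)
reduced (well bottom): (2,1,3) with a≤c, −a<b≤a
well minimum |f| = |-2| = 2 (negative-definite)

2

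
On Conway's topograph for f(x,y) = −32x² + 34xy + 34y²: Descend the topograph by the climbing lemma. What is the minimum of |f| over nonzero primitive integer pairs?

river: ρ → (34,34,-32)
river: ρ → (-32,30,36)
river: ρ → (36,42,-26)
river: ρ → (-26,62,16)
river: ρ → (16,66,-18)
river: ρ → (-18,42,52)
river: ρ → (52,62,-8)
river: ρ → (-8,66,36)
river: ρ → (36,6,-38)
river: ρ → (-38,70,4)
river: ρ → (4,74,-2)
river: ρ → (-2,74,4)
river: ρ → (4,70,-38)
river: ρ → (-38,6,36)
river: ρ → (36,66,-8)
river: ρ → (-8,62,52)
river: ρ → (52,42,-18)
river: ρ → (-18,66,16)
river: ρ → (16,62,-26)
river: ρ → (-26,42,36)
river: ρ → (36,30,-32)
river: ρ → (-32,34,34)
closes: descent 0, river 22
min |a| on river = 2

2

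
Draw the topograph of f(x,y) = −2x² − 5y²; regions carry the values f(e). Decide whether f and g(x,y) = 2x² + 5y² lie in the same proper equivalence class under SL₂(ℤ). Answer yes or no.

D₁ = -40, D₂ = -40
f is negative-definite; reduce −f:
−f: reduced (well bottom): (2,0,5) with a≤c, −a<b≤a
flip sign back: reduced form of f is (-2,0,-5)
g: reduced (well bottom): (2,0,5) with a≤c, −a<b≤a
reduced forms (-2, 0, -5) vs (2, 0, 5) ⇒ inequivalent

no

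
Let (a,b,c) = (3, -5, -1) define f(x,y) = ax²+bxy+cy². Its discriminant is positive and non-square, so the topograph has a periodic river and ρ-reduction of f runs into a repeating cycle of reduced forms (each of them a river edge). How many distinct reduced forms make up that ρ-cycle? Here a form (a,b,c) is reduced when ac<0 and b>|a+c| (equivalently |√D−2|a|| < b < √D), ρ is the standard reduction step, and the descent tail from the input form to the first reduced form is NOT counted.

D = 37, ⌊√D⌋ = 6
descent: ρ → (-1,5,3)  [lands on river]
river: ρ → (3,1,-3)
river: ρ → (-3,5,1)
river: ρ → (1,5,-3)
river: ρ → (-3,1,3)
river: ρ → (3,5,-1)
ρ-cycle length = 6 (tail of 1 descent step not counted)

6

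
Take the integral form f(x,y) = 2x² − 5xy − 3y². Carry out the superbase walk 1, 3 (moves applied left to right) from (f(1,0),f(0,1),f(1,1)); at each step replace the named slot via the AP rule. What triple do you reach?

start (2,-3,-6) = (f(1,0),f(0,1),f(1,1))
replace slot 1: 2·((-3)+(-6)) − 2 = -20 → (-20,-3,-6)
replace slot 3: 2·((-20)+(-3)) − (-6) = -40 → (-20,-3,-40)

-20,-3,-40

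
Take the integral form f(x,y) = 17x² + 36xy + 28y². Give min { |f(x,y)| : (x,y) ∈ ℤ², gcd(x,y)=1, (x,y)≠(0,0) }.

translate: b→2 (≡36 mod 34), so (17,36,28)→(17,2,9)
flip: (17,2,9)→(9,-2,17)
reduced (well bottom): (9,-2,17) with a≤c, −a<b≤a
well minimum = a = 9

9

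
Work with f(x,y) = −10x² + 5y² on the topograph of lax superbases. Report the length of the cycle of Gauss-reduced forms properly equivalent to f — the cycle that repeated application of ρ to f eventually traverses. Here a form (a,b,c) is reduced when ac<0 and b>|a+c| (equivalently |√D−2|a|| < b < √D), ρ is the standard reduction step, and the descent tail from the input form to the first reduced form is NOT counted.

D = 200, ⌊√D⌋ = 14
descent: ρ → (5,10,-5)  [lands on river]
river: ρ → (-5,10,5)
ρ-cycle length = 2 (tail of 1 descent step not counted)

2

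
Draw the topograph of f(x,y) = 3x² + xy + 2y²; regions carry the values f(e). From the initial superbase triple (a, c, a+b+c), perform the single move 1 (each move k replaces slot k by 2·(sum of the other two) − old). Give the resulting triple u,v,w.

start (3,2,6) = (f(1,0),f(0,1),f(1,1))
replace slot 1: 2·(2+6) − 3 = 13 → (13,2,6)

13,2,6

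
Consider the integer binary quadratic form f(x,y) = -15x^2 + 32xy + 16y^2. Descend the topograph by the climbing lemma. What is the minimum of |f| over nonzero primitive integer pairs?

river: ρ → (16,32,-15)
river: ρ → (-15,28,20)
river: ρ → (20,12,-23)
river: ρ → (-23,34,9)
river: ρ → (9,38,-15)
river: ρ → (-15,22,25)
river: ρ → (25,28,-12)
river: ρ → (-12,44,1)
river: ρ → (1,44,-12)
river: ρ → (-12,28,25)
river: ρ → (25,22,-15)
river: ρ → (-15,38,9)
river: ρ → (9,34,-23)
river: ρ → (-23,12,20)
river: ρ → (20,28,-15)
river: ρ → (-15,32,16)
closes: descent 0, river 16
min |a| on river = 1

1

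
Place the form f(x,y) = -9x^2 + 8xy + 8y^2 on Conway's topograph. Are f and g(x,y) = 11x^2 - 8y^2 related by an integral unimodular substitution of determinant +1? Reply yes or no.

D₁ = 352, D₂ = 352
river cycle of f (length 6): (8, 8, -9), (-9, 10, 7), (7, 18, -1), (-1, 18, 7), (7, 10, -9), (-9, 8, 8)
river cycle of g (length 6): (-8, 16, 3), (3, 14, -13), (-13, 12, 4), (4, 12, -13), (-13, 14, 3), (3, 16, -8)
cycles differ ⇒ inequivalent

no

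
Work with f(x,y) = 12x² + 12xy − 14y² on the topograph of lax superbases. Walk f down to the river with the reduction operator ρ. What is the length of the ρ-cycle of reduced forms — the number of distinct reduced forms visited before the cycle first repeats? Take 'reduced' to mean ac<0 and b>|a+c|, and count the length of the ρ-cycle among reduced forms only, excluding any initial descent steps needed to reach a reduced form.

D = 816, ⌊√D⌋ = 28
river: ρ → (-14,16,10)
river: ρ → (10,24,-6)
river: ρ → (-6,24,10)
river: ρ → (10,16,-14)
river: ρ → (-14,12,12)
river: ρ → (12,12,-14)
ρ-cycle length = 6 (tail of 0 descent steps not counted)

6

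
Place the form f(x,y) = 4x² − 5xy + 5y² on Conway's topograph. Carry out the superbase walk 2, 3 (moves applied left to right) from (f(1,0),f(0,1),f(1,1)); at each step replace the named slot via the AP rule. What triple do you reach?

start (4,5,4) = (f(1,0),f(0,1),f(1,1))
replace slot 2: 2·(4+4) − 5 = 11 → (4,11,4)
replace slot 3: 2·(4+11) − 4 = 26 → (4,11,26)

4,11,26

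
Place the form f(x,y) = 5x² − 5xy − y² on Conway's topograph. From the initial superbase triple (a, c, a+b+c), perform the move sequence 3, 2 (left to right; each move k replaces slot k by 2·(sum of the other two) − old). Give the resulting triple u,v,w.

start (5,-1,-1) = (f(1,0),f(0,1),f(1,1))
replace slot 3: 2·(5+(-1)) − (-1) = 9 → (5,-1,9)
replace slot 2: 2·(5+9) − (-1) = 29 → (5,29,9)

5,29,9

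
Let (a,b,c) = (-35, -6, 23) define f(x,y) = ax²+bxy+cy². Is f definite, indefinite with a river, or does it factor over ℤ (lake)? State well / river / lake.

D = b²−4ac = (-6)² − 4·(-35)·23 = 3256
D > 0 non-square ⇒ indefinite ⇒ periodic river

river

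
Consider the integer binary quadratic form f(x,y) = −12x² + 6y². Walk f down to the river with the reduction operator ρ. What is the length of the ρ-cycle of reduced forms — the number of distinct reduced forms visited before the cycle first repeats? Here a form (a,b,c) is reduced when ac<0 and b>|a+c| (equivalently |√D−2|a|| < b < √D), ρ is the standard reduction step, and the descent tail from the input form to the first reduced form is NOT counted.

D = 288, ⌊√D⌋ = 16
descent: ρ → (6,12,-6)  [lands on river]
river: ρ → (-6,12,6)
ρ-cycle length = 2 (tail of 1 descent step not counted)

2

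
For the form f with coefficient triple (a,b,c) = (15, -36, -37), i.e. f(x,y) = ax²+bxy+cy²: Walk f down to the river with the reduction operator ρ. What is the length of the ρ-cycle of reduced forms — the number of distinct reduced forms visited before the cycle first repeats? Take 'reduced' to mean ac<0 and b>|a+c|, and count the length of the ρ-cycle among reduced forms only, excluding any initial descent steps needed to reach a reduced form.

D = 3516, ⌊√D⌋ = 59
descent: ρ → (-37,36,15)  [lands on river]
river: ρ → (15,54,-10)
river: ρ → (-10,46,35)
river: ρ → (35,24,-21)
river: ρ → (-21,18,38)
river: ρ → (38,58,-1)
river: ρ → (-1,58,38)
river: ρ → (38,18,-21)
river: ρ → (-21,24,35)
river: ρ → (35,46,-10)
river: ρ → (-10,54,15)
river: ρ → (15,36,-37)
river: ρ → (-37,38,14)
river: ρ → (14,46,-25)
river: ρ → (-25,54,6)
river: ρ → (6,54,-25)
river: ρ → (-25,46,14)
river: ρ → (14,38,-37)
ρ-cycle length = 18 (tail of 1 descent step not counted)

18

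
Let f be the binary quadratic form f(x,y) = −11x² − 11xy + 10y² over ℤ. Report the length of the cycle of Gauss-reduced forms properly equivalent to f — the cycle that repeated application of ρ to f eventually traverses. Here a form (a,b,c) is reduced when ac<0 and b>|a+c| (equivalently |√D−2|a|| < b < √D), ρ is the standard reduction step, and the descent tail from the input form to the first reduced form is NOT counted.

D = 561, ⌊√D⌋ = 23
descent: ρ → (10,11,-11)  [lands on river]
river: ρ → (-11,11,10)
river: ρ → (10,9,-12)
river: ρ → (-12,15,7)
river: ρ → (7,13,-14)
river: ρ → (-14,15,6)
river: ρ → (6,21,-5)
river: ρ → (-5,19,10)
river: ρ → (10,21,-3)
river: ρ → (-3,21,10)
river: ρ → (10,19,-5)
river: ρ → (-5,21,6)
river: ρ → (6,15,-14)
river: ρ → (-14,13,7)
river: ρ → (7,15,-12)
river: ρ → (-12,9,10)
ρ-cycle length = 16 (tail of 1 descent step not counted)

16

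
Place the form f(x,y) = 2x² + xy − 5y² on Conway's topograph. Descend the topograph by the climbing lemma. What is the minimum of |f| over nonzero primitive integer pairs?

descent: ρ → (-5,-1,2)
descent: ρ → (2,5,-2)  [lands on river]
river: ρ → (-2,3,4)
river: ρ → (4,5,-1)
river: ρ → (-1,5,4)
river: ρ → (4,3,-2)
river: ρ → (-2,5,2)
river: ρ → (2,3,-4)
river: ρ → (-4,5,1)
river: ρ → (1,5,-4)
river: ρ → (-4,3,2)
closes: descent 2, river 10
min |a| on river = 1

1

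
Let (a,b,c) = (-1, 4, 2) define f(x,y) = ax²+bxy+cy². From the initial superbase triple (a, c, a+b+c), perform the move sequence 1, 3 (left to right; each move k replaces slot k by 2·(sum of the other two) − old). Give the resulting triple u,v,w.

start (-1,2,5) = (f(1,0),f(0,1),f(1,1))
replace slot 1: 2·(2+5) − (-1) = 15 → (15,2,5)
replace slot 3: 2·(15+2) − 5 = 29 → (15,2,29)

15,2,29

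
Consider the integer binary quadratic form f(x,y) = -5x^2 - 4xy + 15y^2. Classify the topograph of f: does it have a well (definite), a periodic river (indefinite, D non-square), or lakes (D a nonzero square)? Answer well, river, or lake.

D = b²−4ac = (-4)² − 4·(-5)·15 = 316
D > 0 non-square ⇒ indefinite ⇒ periodic river

river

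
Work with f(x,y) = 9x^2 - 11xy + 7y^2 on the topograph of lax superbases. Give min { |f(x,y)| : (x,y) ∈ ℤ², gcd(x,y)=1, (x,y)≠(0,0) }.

translate: b→7 (≡-11 mod 18), so (9,-11,7)→(9,7,5)
flip: (9,7,5)→(5,-7,9)
translate: b→3 (≡-7 mod 10), so (5,-7,9)→(5,3,7)
reduced (well bottom): (5,3,7) with a≤c, −a<b≤a
well minimum = a = 5

5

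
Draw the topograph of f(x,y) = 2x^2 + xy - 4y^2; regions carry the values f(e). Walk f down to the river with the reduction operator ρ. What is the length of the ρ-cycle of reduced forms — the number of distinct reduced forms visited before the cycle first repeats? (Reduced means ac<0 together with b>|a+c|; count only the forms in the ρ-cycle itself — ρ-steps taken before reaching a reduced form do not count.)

D = 33, ⌊√D⌋ = 5
descent: ρ → (-4,-1,2)
descent: ρ → (2,5,-1)  [lands on river]
river: ρ → (-1,5,2)
river: ρ → (2,3,-3)
river: ρ → (-3,3,2)
ρ-cycle length = 4 (tail of 2 descent steps not counted)

4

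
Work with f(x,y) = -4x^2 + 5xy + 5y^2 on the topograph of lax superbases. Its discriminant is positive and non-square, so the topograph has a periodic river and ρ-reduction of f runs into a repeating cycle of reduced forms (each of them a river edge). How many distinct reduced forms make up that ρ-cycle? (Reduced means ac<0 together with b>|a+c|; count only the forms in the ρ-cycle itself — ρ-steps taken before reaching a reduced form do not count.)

D = 105, ⌊√D⌋ = 10
river: ρ → (5,5,-4)
river: ρ → (-4,3,6)
river: ρ → (6,9,-1)
river: ρ → (-1,9,6)
river: ρ → (6,3,-4)
river: ρ → (-4,5,5)
ρ-cycle length = 6 (tail of 0 descent steps not counted)

6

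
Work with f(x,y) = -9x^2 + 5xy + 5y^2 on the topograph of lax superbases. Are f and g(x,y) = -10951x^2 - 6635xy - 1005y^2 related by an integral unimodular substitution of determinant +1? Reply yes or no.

D₁ = 205, D₂ = 205
river cycle of f (length 4): (5, 5, -9), (-9, 13, 1), (1, 13, -9), (-9, 5, 5)
river cycle of g (length 4): (-9, 5, 5), (5, 5, -9), (-9, 13, 1), (1, 13, -9)
cycles coincide ⇒ equivalent

yes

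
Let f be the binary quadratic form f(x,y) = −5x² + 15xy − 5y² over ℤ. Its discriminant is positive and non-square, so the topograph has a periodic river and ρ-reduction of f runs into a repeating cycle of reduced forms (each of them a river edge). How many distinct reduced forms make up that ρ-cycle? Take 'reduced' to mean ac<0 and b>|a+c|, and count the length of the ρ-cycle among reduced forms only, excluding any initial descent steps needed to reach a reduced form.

D = 125, ⌊√D⌋ = 11
descent: ρ → (-5,5,5)  [lands on river]
river: ρ → (5,5,-5)
ρ-cycle length = 2 (tail of 1 descent step not counted)

2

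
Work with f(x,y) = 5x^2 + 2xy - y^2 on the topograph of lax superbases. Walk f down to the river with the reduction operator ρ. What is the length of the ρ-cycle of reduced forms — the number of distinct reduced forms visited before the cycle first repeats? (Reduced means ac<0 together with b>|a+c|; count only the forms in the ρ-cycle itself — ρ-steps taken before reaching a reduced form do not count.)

D = 24, ⌊√D⌋ = 4
descent: ρ → (-1,4,2)  [lands on river]
river: ρ → (2,4,-1)
ρ-cycle length = 2 (tail of 1 descent step not counted)

2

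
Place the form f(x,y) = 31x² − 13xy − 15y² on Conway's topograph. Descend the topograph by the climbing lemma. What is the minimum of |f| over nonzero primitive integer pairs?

descent: ρ → (-15,43,3)  [lands on river]
river: ρ → (3,41,-29)
river: ρ → (-29,17,15)
river: ρ → (15,43,-3)
river: ρ → (-3,41,29)
river: ρ → (29,17,-15)
closes: descent 1, river 6
min |a| on river = 3

3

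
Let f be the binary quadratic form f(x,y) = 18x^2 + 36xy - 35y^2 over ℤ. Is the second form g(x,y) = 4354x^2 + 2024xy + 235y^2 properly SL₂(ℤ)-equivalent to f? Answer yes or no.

D₁ = 3816, D₂ = 3816
river cycle of f (length 18): (-35, 34, 19), (19, 42, -27), (-27, 12, 34), (34, 56, -5), (-5, 54, 45), (45, 36, -14), (-14, 48, 27), (27, 60, -2), (-2, 60, 27), (27, 48, -14), … (8 more)
river cycle of g (length 18): (18, 36, -35), (-35, 34, 19), (19, 42, -27), (-27, 12, 34), (34, 56, -5), (-5, 54, 45), (45, 36, -14), (-14, 48, 27), (27, 60, -2), (-2, 60, 27), … (8 more)
cycles coincide ⇒ equivalent

yes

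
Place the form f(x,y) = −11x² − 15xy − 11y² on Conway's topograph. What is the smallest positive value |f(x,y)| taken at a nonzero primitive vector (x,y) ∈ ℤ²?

translate: b→-7 (≡15 mod 22), so (11,15,11)→(11,-7,7)
flip: (11,-7,7)→(7,7,11)
reduced (well bottom): (7,7,11) with a≤c, −a<b≤a
well minimum |f| = |-7| = 7 (negative-definite)

7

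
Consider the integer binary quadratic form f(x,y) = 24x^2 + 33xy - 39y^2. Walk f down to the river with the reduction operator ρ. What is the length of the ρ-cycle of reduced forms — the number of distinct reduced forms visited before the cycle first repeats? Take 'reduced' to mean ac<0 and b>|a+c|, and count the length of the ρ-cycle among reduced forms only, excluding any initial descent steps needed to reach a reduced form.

D = 4833, ⌊√D⌋ = 69
river: ρ → (-39,45,18)
river: ρ → (18,63,-12)
river: ρ → (-12,57,33)
river: ρ → (33,9,-36)
river: ρ → (-36,63,6)
river: ρ → (6,69,-3)
river: ρ → (-3,69,6)
river: ρ → (6,63,-36)
river: ρ → (-36,9,33)
river: ρ → (33,57,-12)
river: ρ → (-12,63,18)
river: ρ → (18,45,-39)
river: ρ → (-39,33,24)
river: ρ → (24,63,-9)
river: ρ → (-9,63,24)
river: ρ → (24,33,-39)
ρ-cycle length = 16 (tail of 0 descent steps not counted)

16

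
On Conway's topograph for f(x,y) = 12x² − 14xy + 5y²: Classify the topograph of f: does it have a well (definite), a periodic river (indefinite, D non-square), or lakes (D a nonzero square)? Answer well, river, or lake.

D = b²−4ac = (-14)² − 4·12·5 = -44
D < 0 ⇒ definite ⇒ every region one sign ⇒ single well

well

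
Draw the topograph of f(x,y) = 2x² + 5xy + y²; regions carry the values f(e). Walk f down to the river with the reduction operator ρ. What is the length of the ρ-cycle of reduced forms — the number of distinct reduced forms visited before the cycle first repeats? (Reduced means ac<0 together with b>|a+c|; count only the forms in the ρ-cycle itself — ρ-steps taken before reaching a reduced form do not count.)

D = 17, ⌊√D⌋ = 4
descent: ρ → (1,3,-2)  [lands on river]
river: ρ → (-2,1,2)
river: ρ → (2,3,-1)
river: ρ → (-1,3,2)
river: ρ → (2,1,-2)
river: ρ → (-2,3,1)
ρ-cycle length = 6 (tail of 1 descent step not counted)

6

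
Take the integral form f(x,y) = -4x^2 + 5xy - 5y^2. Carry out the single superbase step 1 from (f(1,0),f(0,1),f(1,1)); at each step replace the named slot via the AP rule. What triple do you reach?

start (-4,-5,-4) = (f(1,0),f(0,1),f(1,1))
replace slot 1: 2·((-5)+(-4)) − (-4) = -14 → (-14,-5,-4)

-14,-5,-4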